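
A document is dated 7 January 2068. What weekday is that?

Saturday

Doomsday rule: the anchor day for the 2000s is Tuesday. For year 68: 68÷12 = 5 r 8, and 8÷4 = 2, so 5+8+2 = 15.
Tuesday + 15 ≡ Wednesday — that's 2068's doomsday.
In January the doomsday date is Jan 4 (2068 is a leap year (divisible by 4)).
Jan 7 is 3 days after Jan 4; 3 mod 7 = 3, so Wednesday + 3 = Saturday.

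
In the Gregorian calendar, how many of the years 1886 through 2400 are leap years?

125

Multiples of 4 in [1886,2400]: 129.
Of those, multiples of 100: 6 (not leap unless ÷400).
Multiples of 400: 2.
Leap years = 129 − 6 + 2 = 125.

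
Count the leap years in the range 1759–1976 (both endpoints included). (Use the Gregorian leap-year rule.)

Multiples of 4 in [1759,1976]: 55.
Of those, multiples of 100: 2 (not leap unless ÷400).
Multiples of 400: 0.
Leap years = 55 − 2 + 0 = 53.

53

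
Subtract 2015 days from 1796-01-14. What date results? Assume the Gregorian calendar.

−365 (one year) → Jan 14, 1795 (1650 left).
−365 (one year) → Jan 14, 1794 (1285 left).
−365 (one year) → Jan 14, 1793 (920 left).
−366 (one year; includes Feb 29, 1792) → Jan 14, 1792 (554 left).
−365 (one year) → Jan 14, 1791 (189 left).
−14 → Dec 31, 1790 (end of Dec, 31 days; 175 left).
−31 → Nov 30, 1790 (end of Nov, 30 days; 144 left).
−30 → Oct 31, 1790 (end of Oct, 31 days; 114 left).
−31 → Sep 30, 1790 (end of Sep, 30 days; 83 left).
−30 → Aug 31, 1790 (end of Aug, 31 days; 53 left).
−31 → Jul 31, 1790 (end of Jul, 31 days; 22 left).
−22 → Jul 9, 1790.

July 9, 1790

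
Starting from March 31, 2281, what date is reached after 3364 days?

+365 (one year) → Mar 31, 2282 (2999 left).
+365 (one year) → Mar 31, 2283 (2634 left).
+366 (one year; includes Feb 29, 2284) → Mar 31, 2284 (2268 left).
+365 (one year) → Mar 31, 2285 (1903 left).
+365 (one year) → Mar 31, 2286 (1538 left).
+365 (one year) → Mar 31, 2287 (1173 left).
+366 (one year; includes Feb 29, 2288) → Mar 31, 2288 (807 left).
+365 (one year) → Mar 31, 2289 (442 left).
+365 (one year) → Mar 31, 2290 (77 left).
Mar has 31 days: +1 → Apr 1, 2290 (76 left).
Apr has 30 days: +30 → May 1, 2290 (46 left).
May has 31 days: +31 → Jun 1, 2290 (15 left).
+15 → Jun 16, 2290.

June 16, 2290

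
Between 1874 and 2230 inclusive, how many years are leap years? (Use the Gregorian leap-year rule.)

86

Multiples of 4 in [1874,2230]: 89.
Of those, multiples of 100: 4 (not leap unless ÷400).
Multiples of 400: 1.
Leap years = 89 − 4 + 1 = 86.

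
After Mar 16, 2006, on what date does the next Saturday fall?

Mar 16, 2006 is a Thursday.
From Thursday to the next Saturday is 2 days.
Mar 16, 2006 + 2 = Mar 18, 2006.

March 18, 2006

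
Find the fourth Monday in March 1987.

March 23, 1987

March 1, 1987 is a Sunday.
The first Monday is therefore March 2 (1 days later).
The fourth Monday is 2 + 3×7 = March 23.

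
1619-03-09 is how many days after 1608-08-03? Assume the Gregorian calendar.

3870

Aug 3, 1608 → Aug 3, 1609: 365 days.
Aug 3, 1609 → Aug 3, 1610: 365 days.
Aug 3, 1610 → Aug 3, 1611: 365 days.
Aug 3, 1611 → Aug 3, 1612: 366 days (Feb 29, 1612 is in that span).
Aug 3, 1612 → Aug 3, 1613: 365 days.
Aug 3, 1613 → Aug 3, 1614: 365 days.
Aug 3, 1614 → Aug 3, 1615: 365 days.
Aug 3, 1615 → Aug 3, 1616: 366 days (Feb 29, 1616 is in that span).
Aug 3, 1616 → Aug 3, 1617: 365 days.
Aug 3, 1617 → Aug 3, 1618: 365 days.
Aug 3, 1618 → Sep 3, 1618: 31 days (August has 31).
Sep 3, 1618 → Oct 3, 1618: 30 days (September has 30).
Oct 3, 1618 → Nov 3, 1618: 31 days (October has 31).
Nov 3, 1618 → Dec 3, 1618: 30 days (November has 30).
Dec 3, 1618 → Jan 3, 1619: 31 days (December has 31).
Jan 3, 1619 → Feb 3, 1619: 31 days (January has 31).
Feb 3, 1619 → Mar 3, 1619: 28 days (February has 28).
Mar 3, 1619 → Mar 9, 1619: 6 days.
Total: 3870 days.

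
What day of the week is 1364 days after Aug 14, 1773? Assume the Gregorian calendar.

Friday

First find the weekday of Aug 14, 1773. Doomsday rule: the anchor day for the 1700s is Sunday. For year 73: 73÷12 = 6 r 1, and 1÷4 = 0, so 6+1+0 = 7.
Sunday + 7 ≡ Sunday — that's 1773's doomsday.
In August the doomsday date is Aug 8.
Aug 14 is 6 days after Aug 8; 6 mod 7 = 6, so Sunday + 6 = Saturday.
1364 mod 7 = 6, so 1364 days after a Saturday is Saturday + 6 = Friday.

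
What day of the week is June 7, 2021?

January 1, 2021 is a Friday.
Jan 1, 2021 → Feb 1, 2021: 31 days (January has 31).
Feb 1, 2021 → Mar 1, 2021: 28 days (February has 28).
Mar 1, 2021 → Apr 1, 2021: 31 days (March has 31).
Apr 1, 2021 → May 1, 2021: 30 days (April has 30).
May 1, 2021 → Jun 1, 2021: 31 days (May has 31).
Jun 1, 2021 → Jun 7, 2021: 6 days.
Total: 157 days.
157 mod 7 = 3, so Friday + 3 = Monday.

Monday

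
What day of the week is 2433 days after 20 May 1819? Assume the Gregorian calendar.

Monday

First find the weekday of May 20, 1819. Doomsday rule: the anchor day for the 1800s is Friday. For year 19: 19÷12 = 1 r 7, and 7÷4 = 1, so 1+7+1 = 9.
Friday + 9 ≡ Sunday — that's 1819's doomsday.
In May the doomsday date is May 9.
May 20 is 11 days after May 9; 11 mod 7 = 4, so Sunday + 4 = Thursday.
2433 mod 7 = 4, so 2433 days after a Thursday is Thursday + 4 = Monday.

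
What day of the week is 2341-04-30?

Wednesday

Doomsday rule: the anchor day for the 2300s is Wednesday. For year 41: 41÷12 = 3 r 5, and 5÷4 = 1, so 3+5+1 = 9.
Wednesday + 9 ≡ Friday — that's 2341's doomsday.
In April the doomsday date is Apr 4.
Apr 30 is 26 days after Apr 4; 26 mod 7 = 5, so Friday + 5 = Wednesday.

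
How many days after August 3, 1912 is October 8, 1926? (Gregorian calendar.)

5179

Aug 3, 1912 → Aug 3, 1913: 365 days.
Aug 3, 1913 → Aug 3, 1914: 365 days.
Aug 3, 1914 → Aug 3, 1915: 365 days.
Aug 3, 1915 → Aug 3, 1916: 366 days (Feb 29, 1916 is in that span).
Aug 3, 1916 → Aug 3, 1917: 365 days.
Aug 3, 1917 → Aug 3, 1918: 365 days.
Aug 3, 1918 → Aug 3, 1919: 365 days.
Aug 3, 1919 → Aug 3, 1920: 366 days (Feb 29, 1920 is in that span).
Aug 3, 1920 → Aug 3, 1921: 365 days.
Aug 3, 1921 → Aug 3, 1922: 365 days.
Aug 3, 1922 → Aug 3, 1923: 365 days.
Aug 3, 1923 → Aug 3, 1924: 366 days (Feb 29, 1924 is in that span).
Aug 3, 1924 → Aug 3, 1925: 365 days.
Aug 3, 1925 → Aug 3, 1926: 365 days.
Aug 3, 1926 → Sep 3, 1926: 31 days (August has 31).
Sep 3, 1926 → Oct 3, 1926: 30 days (September has 30).
Oct 3, 1926 → Oct 8, 1926: 5 days.
Total: 5179 days.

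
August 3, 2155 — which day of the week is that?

January 1, 2155 is a Wednesday.
Jan 1, 2155 → Feb 1, 2155: 31 days (January has 31).
Feb 1, 2155 → Mar 1, 2155: 28 days (February has 28).
Mar 1, 2155 → Apr 1, 2155: 31 days (March has 31).
Apr 1, 2155 → May 1, 2155: 30 days (April has 30).
May 1, 2155 → Jun 1, 2155: 31 days (May has 31).
Jun 1, 2155 → Jul 1, 2155: 30 days (June has 30).
Jul 1, 2155 → Aug 1, 2155: 31 days (July has 31).
Aug 1, 2155 → Aug 3, 2155: 2 days.
Total: 214 days.
214 mod 7 = 4, so Wednesday + 4 = Sunday.

Sunday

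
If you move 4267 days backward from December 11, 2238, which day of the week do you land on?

Friday

First find the weekday of Dec 11, 2238. Doomsday rule: the anchor day for the 2200s is Friday. For year 38: 38÷12 = 3 r 2, and 2÷4 = 0, so 3+2+0 = 5.
Friday + 5 ≡ Wednesday — that's 2238's doomsday.
In December the doomsday date is Dec 12.
Dec 11 is 1 day before Dec 12; 1 mod 7 = 1, so Wednesday − 1 = Tuesday.
4267 mod 7 = 4, so 4267 days before a Tuesday is Tuesday − 4 = Friday.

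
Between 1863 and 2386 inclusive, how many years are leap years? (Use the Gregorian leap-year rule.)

127

Multiples of 4 in [1863,2386]: 131.
Of those, multiples of 100: 5 (not leap unless ÷400).
Multiples of 400: 1.
Leap years = 131 − 5 + 1 = 127.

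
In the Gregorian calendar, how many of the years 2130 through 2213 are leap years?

Multiples of 4 in [2130,2213]: 21.
Of those, multiples of 100: 1 (not leap unless ÷400).
Multiples of 400: 0.
Leap years = 21 − 1 + 0 = 20.

20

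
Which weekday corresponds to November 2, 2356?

Doomsday rule: the anchor day for the 2300s is Wednesday. For year 56: 56÷12 = 4 r 8, and 8÷4 = 2, so 4+8+2 = 14.
Wednesday + 14 ≡ Wednesday — that's 2356's doomsday.
In November the doomsday date is Nov 7.
Nov 2 is 5 days before Nov 7; 5 mod 7 = 5, so Wednesday − 5 = Friday.

Friday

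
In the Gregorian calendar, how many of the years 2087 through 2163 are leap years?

18

Multiples of 4 in [2087,2163]: 19.
Of those, multiples of 100: 1 (not leap unless ÷400).
Multiples of 400: 0.
Leap years = 19 − 1 + 0 = 18.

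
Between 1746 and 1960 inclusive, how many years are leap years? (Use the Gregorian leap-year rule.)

Multiples of 4 in [1746,1960]: 54.
Of those, multiples of 100: 2 (not leap unless ÷400).
Multiples of 400: 0.
Leap years = 54 − 2 + 0 = 52.

52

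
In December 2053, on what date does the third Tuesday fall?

December 16, 2053

December 1, 2053 is a Monday.
The first Tuesday is therefore December 2 (1 days later).
The third Tuesday is 2 + 2×7 = December 16.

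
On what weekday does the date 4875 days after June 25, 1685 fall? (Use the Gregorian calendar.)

Thursday

Jun 25, 1685 is a Monday.
4875 mod 7 = 3, so 4875 days after a Monday is Monday + 3 = Thursday.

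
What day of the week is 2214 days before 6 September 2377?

Sunday

First find the weekday of Sep 6, 2377. Doomsday rule: the anchor day for the 2300s is Wednesday. For year 77: 77÷12 = 6 r 5, and 5÷4 = 1, so 6+5+1 = 12.
Wednesday + 12 ≡ Monday — that's 2377's doomsday.
In September the doomsday date is Sep 5.
Sep 6 is 1 day after Sep 5; 1 mod 7 = 1, so Monday + 1 = Tuesday.
2214 mod 7 = 2, so 2214 days before a Tuesday is Tuesday − 2 = Sunday.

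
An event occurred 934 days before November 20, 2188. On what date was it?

−366 (one year; includes Feb 29, 2188) → Nov 20, 2187 (568 left).
−365 (one year) → Nov 20, 2186 (203 left).
−20 → Oct 31, 2186 (end of Oct, 31 days; 183 left).
−31 → Sep 30, 2186 (end of Sep, 30 days; 152 left).
−30 → Aug 31, 2186 (end of Aug, 31 days; 122 left).
−31 → Jul 31, 2186 (end of Jul, 31 days; 91 left).
−31 → Jun 30, 2186 (end of Jun, 30 days; 60 left).
−30 → May 31, 2186 (end of May, 31 days; 30 left).
−30 → May 1, 2186.

May 1, 2186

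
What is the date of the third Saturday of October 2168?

October 15, 2168

October 1, 2168 is a Saturday.
The first Saturday is therefore October 1 (same day).
The third Saturday is 1 + 2×7 = October 15.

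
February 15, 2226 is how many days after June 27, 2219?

2425

Jun 27, 2219 → Jun 27, 2220: 366 days (Feb 29, 2220 is in that span).
Jun 27, 2220 → Jun 27, 2221: 365 days.
Jun 27, 2221 → Jun 27, 2222: 365 days.
Jun 27, 2222 → Jun 27, 2223: 365 days.
Jun 27, 2223 → Jun 27, 2224: 366 days (Feb 29, 2224 is in that span).
Jun 27, 2224 → Jun 27, 2225: 365 days.
Jun 27, 2225 → Jul 27, 2225: 30 days (June has 30).
Jul 27, 2225 → Aug 27, 2225: 31 days (July has 31).
Aug 27, 2225 → Sep 27, 2225: 31 days (August has 31).
Sep 27, 2225 → Oct 27, 2225: 30 days (September has 30).
Oct 27, 2225 → Nov 27, 2225: 31 days (October has 31).
Nov 27, 2225 → Dec 27, 2225: 30 days (November has 30).
Dec 27, 2225 → Jan 27, 2226: 31 days (December has 31).
Jan 27, 2226 → Feb 15, 2226: 19 days.
Total: 2425 days.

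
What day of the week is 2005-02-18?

Friday

Doomsday rule: the anchor day for the 2000s is Tuesday. For year 05: 5÷12 = 0 r 5, and 5÷4 = 1, so 0+5+1 = 6.
Tuesday + 6 ≡ Monday — that's 2005's doomsday.
In February the doomsday date is Feb 28 (2005 is not a leap year).
Feb 18 is 10 days before Feb 28; 10 mod 7 = 3, so Monday − 3 = Friday.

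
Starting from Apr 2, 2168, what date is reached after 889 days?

+365 (one year) → Apr 2, 2169 (524 left).
+365 (one year) → Apr 2, 2170 (159 left).
Apr has 30 days: +29 → May 1, 2170 (130 left).
May has 31 days: +31 → Jun 1, 2170 (99 left).
Jun has 30 days: +30 → Jul 1, 2170 (69 left).
Jul has 31 days: +31 → Aug 1, 2170 (38 left).
Aug has 31 days: +31 → Sep 1, 2170 (7 left).
+7 → Sep 8, 2170.

September 8, 2170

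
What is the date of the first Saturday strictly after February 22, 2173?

February 27, 2173

Feb 22, 2173 is a Monday.
From Monday to the next Saturday is 5 days.
Feb 22, 2173 + 5 = Feb 27, 2173.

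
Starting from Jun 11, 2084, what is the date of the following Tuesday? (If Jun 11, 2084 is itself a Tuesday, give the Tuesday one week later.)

Jun 11, 2084 is a Sunday.
From Sunday to the next Tuesday is 2 days.
Jun 11, 2084 + 2 = Jun 13, 2084.

June 13, 2084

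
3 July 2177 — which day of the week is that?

Doomsday rule: the anchor day for the 2100s is Sunday. For year 77: 77÷12 = 6 r 5, and 5÷4 = 1, so 6+5+1 = 12.
Sunday + 12 ≡ Friday — that's 2177's doomsday.
In July the doomsday date is Jul 11.
Jul 3 is 8 days before Jul 11; 8 mod 7 = 1, so Friday − 1 = Thursday.

Thursday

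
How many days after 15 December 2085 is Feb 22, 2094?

Dec 15, 2085 → Dec 15, 2086: 365 days.
Dec 15, 2086 → Dec 15, 2087: 365 days.
Dec 15, 2087 → Dec 15, 2088: 366 days (Feb 29, 2088 is in that span).
Dec 15, 2088 → Dec 15, 2089: 365 days.
Dec 15, 2089 → Dec 15, 2090: 365 days.
Dec 15, 2090 → Dec 15, 2091: 365 days.
Dec 15, 2091 → Dec 15, 2092: 366 days (Feb 29, 2092 is in that span).
Dec 15, 2092 → Dec 15, 2093: 365 days.
Dec 15, 2093 → Jan 15, 2094: 31 days (December has 31).
Jan 15, 2094 → Feb 15, 2094: 31 days (January has 31).
Feb 15, 2094 → Feb 22, 2094: 7 days.
Total: 2991 days.

2991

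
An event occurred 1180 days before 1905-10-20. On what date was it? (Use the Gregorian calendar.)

−365 (one year) → Oct 20, 1904 (815 left).
−366 (one year; includes Feb 29, 1904) → Oct 20, 1903 (449 left).
−365 (one year) → Oct 20, 1902 (84 left).
−20 → Sep 30, 1902 (end of Sep, 30 days; 64 left).
−30 → Aug 31, 1902 (end of Aug, 31 days; 34 left).
−31 → Jul 31, 1902 (end of Jul, 31 days; 3 left).
−3 → Jul 28, 1902.

July 28, 1902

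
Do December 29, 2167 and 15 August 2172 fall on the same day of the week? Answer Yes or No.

From Dec 29, 2167 to Aug 15, 2172 is 1691 days.
1691 mod 7 = 4, so they are different weekdays.
(Dec 29, 2167 is a Tuesday; Aug 15, 2172 is a Saturday.)

No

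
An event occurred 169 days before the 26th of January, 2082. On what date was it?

August 10, 2081

−26 → Dec 31, 2081 (end of Dec, 31 days; 143 left).
−31 → Nov 30, 2081 (end of Nov, 30 days; 112 left).
−30 → Oct 31, 2081 (end of Oct, 31 days; 82 left).
−31 → Sep 30, 2081 (end of Sep, 30 days; 51 left).
−30 → Aug 31, 2081 (end of Aug, 31 days; 21 left).
−21 → Aug 10, 2081.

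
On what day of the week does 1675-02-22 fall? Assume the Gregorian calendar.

Doomsday rule: the anchor day for the 1600s is Tuesday. For year 75: 75÷12 = 6 r 3, and 3÷4 = 0, so 6+3+0 = 9.
Tuesday + 9 ≡ Thursday — that's 1675's doomsday.
In February the doomsday date is Feb 28 (1675 is not a leap year).
Feb 22 is 6 days before Feb 28; 6 mod 7 = 6, so Thursday − 6 = Friday.

Friday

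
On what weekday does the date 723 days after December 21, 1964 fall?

Wednesday

First find the weekday of Dec 21, 1964. Doomsday rule: the anchor day for the 1900s is Wednesday. For year 64: 64÷12 = 5 r 4, and 4÷4 = 1, so 5+4+1 = 10.
Wednesday + 10 ≡ Saturday — that's 1964's doomsday.
In December the doomsday date is Dec 12.
Dec 21 is 9 days after Dec 12; 9 mod 7 = 2, so Saturday + 2 = Monday.
723 mod 7 = 2, so 723 days after a Monday is Monday + 2 = Wednesday.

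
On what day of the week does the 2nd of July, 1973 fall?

Doomsday rule: the anchor day for the 1900s is Wednesday. For year 73: 73÷12 = 6 r 1, and 1÷4 = 0, so 6+1+0 = 7.
Wednesday + 7 ≡ Wednesday — that's 1973's doomsday.
In July the doomsday date is Jul 11.
Jul 2 is 9 days before Jul 11; 9 mod 7 = 2, so Wednesday − 2 = Monday.

Monday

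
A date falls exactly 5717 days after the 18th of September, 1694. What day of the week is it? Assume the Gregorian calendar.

First find the weekday of Sep 18, 1694. Doomsday rule: the anchor day for the 1600s is Tuesday. For year 94: 94÷12 = 7 r 10, and 10÷4 = 2, so 7+10+2 = 19.
Tuesday + 19 ≡ Sunday — that's 1694's doomsday.
In September the doomsday date is Sep 5.
Sep 18 is 13 days after Sep 5; 13 mod 7 = 6, so Sunday + 6 = Saturday.
5717 mod 7 = 5, so 5717 days after a Saturday is Saturday + 5 = Thursday.

Thursday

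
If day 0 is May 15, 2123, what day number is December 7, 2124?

May 15, 2123 → May 15, 2124: 366 days (Feb 29, 2124 is in that span).
May 15, 2124 → Jun 15, 2124: 31 days (May has 31).
Jun 15, 2124 → Jul 15, 2124: 30 days (June has 30).
Jul 15, 2124 → Aug 15, 2124: 31 days (July has 31).
Aug 15, 2124 → Sep 15, 2124: 31 days (August has 31).
Sep 15, 2124 → Oct 15, 2124: 30 days (September has 30).
Oct 15, 2124 → Nov 15, 2124: 31 days (October has 31).
Nov 15, 2124 → Dec 7, 2124: 22 days.
Total: 572 days.

572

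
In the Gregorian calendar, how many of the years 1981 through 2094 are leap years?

Multiples of 4 in [1981,2094]: 28.
Of those, multiples of 100: 1 (not leap unless ÷400).
Multiples of 400: 1.
Leap years = 28 − 1 + 1 = 28.

28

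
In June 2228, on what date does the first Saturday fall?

June 1, 2228 is a Sunday.
The first Saturday is therefore June 7 (6 days later).

June 7, 2228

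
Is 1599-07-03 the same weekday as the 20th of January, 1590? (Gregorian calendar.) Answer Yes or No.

Yes

From Jan 20, 1590 to Jul 3, 1599 is 3451 days.
3451 mod 7 = 0, so they are the same weekday.
(Jan 20, 1590 is a Saturday; Jul 3, 1599 is a Saturday.)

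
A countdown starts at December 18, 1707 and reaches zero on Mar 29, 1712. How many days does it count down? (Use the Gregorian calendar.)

Dec 18, 1707 → Dec 18, 1708: 366 days (Feb 29, 1708 is in that span).
Dec 18, 1708 → Dec 18, 1709: 365 days.
Dec 18, 1709 → Dec 18, 1710: 365 days.
Dec 18, 1710 → Dec 18, 1711: 365 days.
Dec 18, 1711 → Jan 18, 1712: 31 days (December has 31).
Jan 18, 1712 → Feb 18, 1712: 31 days (January has 31).
Feb 18, 1712 → Mar 18, 1712: 29 days (February has 29).
Mar 18, 1712 → Mar 29, 1712: 11 days.
Total: 1563 days.

1563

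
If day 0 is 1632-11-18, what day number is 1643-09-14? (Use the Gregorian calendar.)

Nov 18, 1632 → Nov 18, 1633: 365 days.
Nov 18, 1633 → Nov 18, 1634: 365 days.
Nov 18, 1634 → Nov 18, 1635: 365 days.
Nov 18, 1635 → Nov 18, 1636: 366 days (Feb 29, 1636 is in that span).
Nov 18, 1636 → Nov 18, 1637: 365 days.
Nov 18, 1637 → Nov 18, 1638: 365 days.
Nov 18, 1638 → Nov 18, 1639: 365 days.
Nov 18, 1639 → Nov 18, 1640: 366 days (Feb 29, 1640 is in that span).
Nov 18, 1640 → Nov 18, 1641: 365 days.
Nov 18, 1641 → Nov 18, 1642: 365 days.
Nov 18, 1642 → Dec 18, 1642: 30 days (November has 30).
Dec 18, 1642 → Jan 18, 1643: 31 days (December has 31).
Jan 18, 1643 → Feb 18, 1643: 31 days (January has 31).
Feb 18, 1643 → Mar 18, 1643: 28 days (February has 28).
Mar 18, 1643 → Apr 18, 1643: 31 days (March has 31).
Apr 18, 1643 → May 18, 1643: 30 days (April has 30).
May 18, 1643 → Jun 18, 1643: 31 days (May has 31).
Jun 18, 1643 → Jul 18, 1643: 30 days (June has 30).
Jul 18, 1643 → Aug 18, 1643: 31 days (July has 31).
Aug 18, 1643 → Sep 14, 1643: 27 days.
Total: 3952 days.

3952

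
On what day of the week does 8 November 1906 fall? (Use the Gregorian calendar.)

Thursday

Doomsday rule: the anchor day for the 1900s is Wednesday. For year 06: 6÷12 = 0 r 6, and 6÷4 = 1, so 0+6+1 = 7.
Wednesday + 7 ≡ Wednesday — that's 1906's doomsday.
In November the doomsday date is Nov 7.
Nov 8 is 1 day after Nov 7; 1 mod 7 = 1, so Wednesday + 1 = Thursday.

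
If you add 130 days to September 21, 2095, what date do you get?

Sep has 30 days: +10 → Oct 1, 2095 (120 left).
Oct has 31 days: +31 → Nov 1, 2095 (89 left).
Nov has 30 days: +30 → Dec 1, 2095 (59 left).
Dec has 31 days: +31 → Jan 1, 2096 (28 left).
+28 → Jan 29, 2096.

January 29, 2096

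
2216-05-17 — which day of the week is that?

Doomsday rule: the anchor day for the 2200s is Friday. For year 16: 16÷12 = 1 r 4, and 4÷4 = 1, so 1+4+1 = 6.
Friday + 6 ≡ Thursday — that's 2216's doomsday.
In May the doomsday date is May 9.
May 17 is 8 days after May 9; 8 mod 7 = 1, so Thursday + 1 = Friday.

Friday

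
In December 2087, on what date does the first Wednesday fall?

December 3, 2087

December 1, 2087 is a Monday.
The first Wednesday is therefore December 3 (2 days later).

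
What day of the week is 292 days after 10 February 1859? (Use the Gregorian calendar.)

Tuesday

Feb 10, 1859 is a Thursday.
292 mod 7 = 5, so 292 days after a Thursday is Thursday + 5 = Tuesday.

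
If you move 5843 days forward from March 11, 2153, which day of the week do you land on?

Friday

First find the weekday of Mar 11, 2153. Doomsday rule: the anchor day for the 2100s is Sunday. For year 53: 53÷12 = 4 r 5, and 5÷4 = 1, so 4+5+1 = 10.
Sunday + 10 ≡ Wednesday — that's 2153's doomsday.
In March the doomsday date is Mar 14.
Mar 11 is 3 days before Mar 14; 3 mod 7 = 3, so Wednesday − 3 = Sunday.
5843 mod 7 = 5, so 5843 days after a Sunday is Sunday + 5 = Friday.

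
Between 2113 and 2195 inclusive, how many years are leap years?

20

Multiples of 4 in [2113,2195]: 20.
Of those, multiples of 100: 0 (not leap unless ÷400).
Multiples of 400: 0.
Leap years = 20 − 0 + 0 = 20.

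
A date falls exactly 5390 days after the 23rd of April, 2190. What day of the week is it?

First find the weekday of Apr 23, 2190. Doomsday rule: the anchor day for the 2100s is Sunday. For year 90: 90÷12 = 7 r 6, and 6÷4 = 1, so 7+6+1 = 14.
Sunday + 14 ≡ Sunday — that's 2190's doomsday.
In April the doomsday date is Apr 4.
Apr 23 is 19 days after Apr 4; 19 mod 7 = 5, so Sunday + 5 = Friday.
5390 mod 7 = 0, so 5390 days after a Friday is Friday + 0 = Friday.

Friday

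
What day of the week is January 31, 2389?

Doomsday rule: the anchor day for the 2300s is Wednesday. For year 89: 89÷12 = 7 r 5, and 5÷4 = 1, so 7+5+1 = 13.
Wednesday + 13 ≡ Tuesday — that's 2389's doomsday.
In January the doomsday date is Jan 3 (2389 is not a leap year).
Jan 31 is 28 days after Jan 3; 28 mod 7 = 0, so Tuesday + 0 = Tuesday.

Tuesday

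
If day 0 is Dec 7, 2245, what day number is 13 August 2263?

6458

Dec 7, 2245 → Dec 7, 2246: 365 days.
Dec 7, 2246 → Dec 7, 2247: 365 days.
Dec 7, 2247 → Dec 7, 2248: 366 days (Feb 29, 2248 is in that span).
Dec 7, 2248 → Dec 7, 2249: 365 days.
Dec 7, 2249 → Dec 7, 2250: 365 days.
Dec 7, 2250 → Dec 7, 2251: 365 days.
Dec 7, 2251 → Dec 7, 2252: 366 days (Feb 29, 2252 is in that span).
Dec 7, 2252 → Dec 7, 2253: 365 days.
Dec 7, 2253 → Dec 7, 2254: 365 days.
Dec 7, 2254 → Dec 7, 2255: 365 days.
Dec 7, 2255 → Dec 7, 2256: 366 days (Feb 29, 2256 is in that span).
Dec 7, 2256 → Dec 7, 2257: 365 days.
Dec 7, 2257 → Dec 7, 2258: 365 days.
Dec 7, 2258 → Dec 7, 2259: 365 days.
Dec 7, 2259 → Dec 7, 2260: 366 days (Feb 29, 2260 is in that span).
Dec 7, 2260 → Dec 7, 2261: 365 days.
Dec 7, 2261 → Dec 7, 2262: 365 days.
Dec 7, 2262 → Jan 7, 2263: 31 days (December has 31).
Jan 7, 2263 → Feb 7, 2263: 31 days (January has 31).
Feb 7, 2263 → Mar 7, 2263: 28 days (February has 28).
Mar 7, 2263 → Apr 7, 2263: 31 days (March has 31).
Apr 7, 2263 → May 7, 2263: 30 days (April has 30).
May 7, 2263 → Jun 7, 2263: 31 days (May has 31).
Jun 7, 2263 → Jul 7, 2263: 30 days (June has 30).
Jul 7, 2263 → Aug 7, 2263: 31 days (July has 31).
Aug 7, 2263 → Aug 13, 2263: 6 days.
Total: 6458 days.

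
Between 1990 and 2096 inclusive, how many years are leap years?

Multiples of 4 in [1990,2096]: 27.
Of those, multiples of 100: 1 (not leap unless ÷400).
Multiples of 400: 1.
Leap years = 27 − 1 + 1 = 27.

27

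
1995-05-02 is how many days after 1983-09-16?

Sep 16, 1983 → Sep 16, 1984: 366 days (Feb 29, 1984 is in that span).
Sep 16, 1984 → Sep 16, 1985: 365 days.
Sep 16, 1985 → Sep 16, 1986: 365 days.
Sep 16, 1986 → Sep 16, 1987: 365 days.
Sep 16, 1987 → Sep 16, 1988: 366 days (Feb 29, 1988 is in that span).
Sep 16, 1988 → Sep 16, 1989: 365 days.
Sep 16, 1989 → Sep 16, 1990: 365 days.
Sep 16, 1990 → Sep 16, 1991: 365 days.
Sep 16, 1991 → Sep 16, 1992: 366 days (Feb 29, 1992 is in that span).
Sep 16, 1992 → Sep 16, 1993: 365 days.
Sep 16, 1993 → Sep 16, 1994: 365 days.
Sep 16, 1994 → Oct 16, 1994: 30 days (September has 30).
Oct 16, 1994 → Nov 16, 1994: 31 days (October has 31).
Nov 16, 1994 → Dec 16, 1994: 30 days (November has 30).
Dec 16, 1994 → Jan 16, 1995: 31 days (December has 31).
Jan 16, 1995 → Feb 16, 1995: 31 days (January has 31).
Feb 16, 1995 → Mar 16, 1995: 28 days (February has 28).
Mar 16, 1995 → Apr 16, 1995: 31 days (March has 31).
Apr 16, 1995 → May 2, 1995: 16 days.
Total: 4246 days.

4246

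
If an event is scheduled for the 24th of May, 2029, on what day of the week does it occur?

Doomsday rule: the anchor day for the 2000s is Tuesday. For year 29: 29÷12 = 2 r 5, and 5÷4 = 1, so 2+5+1 = 8.
Tuesday + 8 ≡ Wednesday — that's 2029's doomsday.
In May the doomsday date is May 9.
May 24 is 15 days after May 9; 15 mod 7 = 1, so Wednesday + 1 = Thursday.

Thursday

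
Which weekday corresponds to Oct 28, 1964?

Doomsday rule: the anchor day for the 1900s is Wednesday. For year 64: 64÷12 = 5 r 4, and 4÷4 = 1, so 5+4+1 = 10.
Wednesday + 10 ≡ Saturday — that's 1964's doomsday.
In October the doomsday date is Oct 10.
Oct 28 is 18 days after Oct 10; 18 mod 7 = 4, so Saturday + 4 = Wednesday.

Wednesday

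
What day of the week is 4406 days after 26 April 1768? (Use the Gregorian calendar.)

Apr 26, 1768 is a Tuesday.
4406 mod 7 = 3, so 4406 days after a Tuesday is Tuesday + 3 = Friday.

Friday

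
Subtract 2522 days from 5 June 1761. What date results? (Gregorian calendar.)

July 10, 1754

−365 (one year) → Jun 5, 1760 (2157 left).
−366 (one year; includes Feb 29, 1760) → Jun 5, 1759 (1791 left).
−365 (one year) → Jun 5, 1758 (1426 left).
−365 (one year) → Jun 5, 1757 (1061 left).
−365 (one year) → Jun 5, 1756 (696 left).
−366 (one year; includes Feb 29, 1756) → Jun 5, 1755 (330 left).
−5 → May 31, 1755 (end of May, 31 days; 325 left).
−31 → Apr 30, 1755 (end of Apr, 30 days; 294 left).
−30 → Mar 31, 1755 (end of Mar, 31 days; 264 left).
−31 → Feb 28, 1755 (end of Feb, 28 days; 233 left).
−28 → Jan 31, 1755 (end of Jan, 31 days; 205 left).
−31 → Dec 31, 1754 (end of Dec, 31 days; 174 left).
−31 → Nov 30, 1754 (end of Nov, 30 days; 143 left).
−30 → Oct 31, 1754 (end of Oct, 31 days; 113 left).
−31 → Sep 30, 1754 (end of Sep, 30 days; 82 left).
−30 → Aug 31, 1754 (end of Aug, 31 days; 52 left).
−31 → Jul 31, 1754 (end of Jul, 31 days; 21 left).
−21 → Jul 10, 1754.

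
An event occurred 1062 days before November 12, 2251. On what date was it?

−365 (one year) → Nov 12, 2250 (697 left).
−365 (one year) → Nov 12, 2249 (332 left).
−12 → Oct 31, 2249 (end of Oct, 31 days; 320 left).
−31 → Sep 30, 2249 (end of Sep, 30 days; 289 left).
−30 → Aug 31, 2249 (end of Aug, 31 days; 259 left).
−31 → Jul 31, 2249 (end of Jul, 31 days; 228 left).
−31 → Jun 30, 2249 (end of Jun, 30 days; 197 left).
−30 → May 31, 2249 (end of May, 31 days; 167 left).
−31 → Apr 30, 2249 (end of Apr, 30 days; 136 left).
−30 → Mar 31, 2249 (end of Mar, 31 days; 106 left).
−31 → Feb 28, 2249 (end of Feb, 28 days; 75 left).
−28 → Jan 31, 2249 (end of Jan, 31 days; 47 left).
−31 → Dec 31, 2248 (end of Dec, 31 days; 16 left).
−16 → Dec 15, 2248.

December 15, 2248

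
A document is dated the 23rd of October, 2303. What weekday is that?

Friday

Doomsday rule: the anchor day for the 2300s is Wednesday. For year 03: 3÷12 = 0 r 3, and 3÷4 = 0, so 0+3+0 = 3.
Wednesday + 3 ≡ Saturday — that's 2303's doomsday.
In October the doomsday date is Oct 10.
Oct 23 is 13 days after Oct 10; 13 mod 7 = 6, so Saturday + 6 = Friday.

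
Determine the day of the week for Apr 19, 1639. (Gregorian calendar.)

Tuesday

Doomsday rule: the anchor day for the 1600s is Tuesday. For year 39: 39÷12 = 3 r 3, and 3÷4 = 0, so 3+3+0 = 6.
Tuesday + 6 ≡ Monday — that's 1639's doomsday.
In April the doomsday date is Apr 4.
Apr 19 is 15 days after Apr 4; 15 mod 7 = 1, so Monday + 1 = Tuesday.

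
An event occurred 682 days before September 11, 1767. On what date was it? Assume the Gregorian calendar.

−365 (one year) → Sep 11, 1766 (317 left).
−11 → Aug 31, 1766 (end of Aug, 31 days; 306 left).
−31 → Jul 31, 1766 (end of Jul, 31 days; 275 left).
−31 → Jun 30, 1766 (end of Jun, 30 days; 244 left).
−30 → May 31, 1766 (end of May, 31 days; 214 left).
−31 → Apr 30, 1766 (end of Apr, 30 days; 183 left).
−30 → Mar 31, 1766 (end of Mar, 31 days; 153 left).
−31 → Feb 28, 1766 (end of Feb, 28 days; 122 left).
−28 → Jan 31, 1766 (end of Jan, 31 days; 94 left).
−31 → Dec 31, 1765 (end of Dec, 31 days; 63 left).
−31 → Nov 30, 1765 (end of Nov, 30 days; 32 left).
−30 → Oct 31, 1765 (end of Oct, 31 days; 2 left).
−2 → Oct 29, 1765.

October 29, 1765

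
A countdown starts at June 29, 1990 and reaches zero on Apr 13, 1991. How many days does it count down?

Jun 29, 1990 → Jul 29, 1990: 30 days (June has 30).
Jul 29, 1990 → Aug 29, 1990: 31 days (July has 31).
Aug 29, 1990 → Sep 29, 1990: 31 days (August has 31).
Sep 29, 1990 → Oct 29, 1990: 30 days (September has 30).
Oct 29, 1990 → Nov 29, 1990: 31 days (October has 31).
Nov 29, 1990 → Dec 29, 1990: 30 days (November has 30).
Dec 29, 1990 → Jan 29, 1991: 31 days (December has 31).
Jan 29, 1991 → Feb 28, 1991: 30 days (January has 31).
Feb 28, 1991 → Mar 28, 1991: 28 days (February has 28).
Mar 28, 1991 → Apr 13, 1991: 16 days.
Total: 288 days.

288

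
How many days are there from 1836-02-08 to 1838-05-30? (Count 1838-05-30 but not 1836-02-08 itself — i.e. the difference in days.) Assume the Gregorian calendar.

842

Feb 8, 1836 → Feb 8, 1837: 366 days (Feb 29, 1836 is in that span).
Feb 8, 1837 → Feb 8, 1838: 365 days.
Feb 8, 1838 → Mar 8, 1838: 28 days (February has 28).
Mar 8, 1838 → Apr 8, 1838: 31 days (March has 31).
Apr 8, 1838 → May 8, 1838: 30 days (April has 30).
May 8, 1838 → May 30, 1838: 22 days.
Total: 842 days.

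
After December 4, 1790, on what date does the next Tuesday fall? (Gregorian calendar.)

December 7, 1790

Dec 4, 1790 is a Saturday.
From Saturday to the next Tuesday is 3 days.
Dec 4, 1790 + 3 = Dec 7, 1790.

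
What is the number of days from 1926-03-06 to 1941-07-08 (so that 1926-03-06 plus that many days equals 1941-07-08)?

5603

Mar 6, 1926 → Mar 6, 1927: 365 days.
Mar 6, 1927 → Mar 6, 1928: 366 days (Feb 29, 1928 is in that span).
Mar 6, 1928 → Mar 6, 1929: 365 days.
Mar 6, 1929 → Mar 6, 1930: 365 days.
Mar 6, 1930 → Mar 6, 1931: 365 days.
Mar 6, 1931 → Mar 6, 1932: 366 days (Feb 29, 1932 is in that span).
Mar 6, 1932 → Mar 6, 1933: 365 days.
Mar 6, 1933 → Mar 6, 1934: 365 days.
Mar 6, 1934 → Mar 6, 1935: 365 days.
Mar 6, 1935 → Mar 6, 1936: 366 days (Feb 29, 1936 is in that span).
Mar 6, 1936 → Mar 6, 1937: 365 days.
Mar 6, 1937 → Mar 6, 1938: 365 days.
Mar 6, 1938 → Mar 6, 1939: 365 days.
Mar 6, 1939 → Mar 6, 1940: 366 days (Feb 29, 1940 is in that span).
Mar 6, 1940 → Mar 6, 1941: 365 days.
Mar 6, 1941 → Apr 6, 1941: 31 days (March has 31).
Apr 6, 1941 → May 6, 1941: 30 days (April has 30).
May 6, 1941 → Jun 6, 1941: 31 days (May has 31).
Jun 6, 1941 → Jul 6, 1941: 30 days (June has 30).
Jul 6, 1941 → Jul 8, 1941: 2 days.
Total: 5603 days.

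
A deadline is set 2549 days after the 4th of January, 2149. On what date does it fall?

+365 (one year) → Jan 4, 2150 (2184 left).
+365 (one year) → Jan 4, 2151 (1819 left).
+365 (one year) → Jan 4, 2152 (1454 left).
+366 (one year; includes Feb 29, 2152) → Jan 4, 2153 (1088 left).
+365 (one year) → Jan 4, 2154 (723 left).
+365 (one year) → Jan 4, 2155 (358 left).
Jan has 31 days: +28 → Feb 1, 2155 (330 left).
Feb has 28 days: +28 → Mar 1, 2155 (302 left).
Mar has 31 days: +31 → Apr 1, 2155 (271 left).
Apr has 30 days: +30 → May 1, 2155 (241 left).
May has 31 days: +31 → Jun 1, 2155 (210 left).
Jun has 30 days: +30 → Jul 1, 2155 (180 left).
Jul has 31 days: +31 → Aug 1, 2155 (149 left).
Aug has 31 days: +31 → Sep 1, 2155 (118 left).
Sep has 30 days: +30 → Oct 1, 2155 (88 left).
Oct has 31 days: +31 → Nov 1, 2155 (57 left).
Nov has 30 days: +30 → Dec 1, 2155 (27 left).
+27 → Dec 28, 2155.

December 28, 2155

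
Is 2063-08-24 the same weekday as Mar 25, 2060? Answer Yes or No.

From Mar 25, 2060 to Aug 24, 2063 is 1247 days.
1247 mod 7 = 1, so they are different weekdays.
(Mar 25, 2060 is a Thursday; Aug 24, 2063 is a Friday.)

No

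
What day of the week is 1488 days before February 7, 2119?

Friday

Feb 7, 2119 is a Tuesday.
1488 mod 7 = 4, so 1488 days before a Tuesday is Tuesday − 4 = Friday.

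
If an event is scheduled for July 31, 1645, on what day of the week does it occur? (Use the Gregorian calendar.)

Doomsday rule: the anchor day for the 1600s is Tuesday. For year 45: 45÷12 = 3 r 9, and 9÷4 = 2, so 3+9+2 = 14.
Tuesday + 14 ≡ Tuesday — that's 1645's doomsday.
In July the doomsday date is Jul 11.
Jul 31 is 20 days after Jul 11; 20 mod 7 = 6, so Tuesday + 6 = Monday.

Monday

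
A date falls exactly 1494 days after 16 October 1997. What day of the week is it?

Sunday

Oct 16, 1997 is a Thursday.
1494 mod 7 = 3, so 1494 days after a Thursday is Thursday + 3 = Sunday.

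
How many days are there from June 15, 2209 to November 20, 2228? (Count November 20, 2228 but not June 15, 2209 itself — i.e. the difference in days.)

Jun 15, 2209 → Jun 15, 2210: 365 days.
Jun 15, 2210 → Jun 15, 2211: 365 days.
Jun 15, 2211 → Jun 15, 2212: 366 days (Feb 29, 2212 is in that span).
Jun 15, 2212 → Jun 15, 2213: 365 days.
Jun 15, 2213 → Jun 15, 2214: 365 days.
Jun 15, 2214 → Jun 15, 2215: 365 days.
Jun 15, 2215 → Jun 15, 2216: 366 days (Feb 29, 2216 is in that span).
Jun 15, 2216 → Jun 15, 2217: 365 days.
Jun 15, 2217 → Jun 15, 2218: 365 days.
Jun 15, 2218 → Jun 15, 2219: 365 days.
Jun 15, 2219 → Jun 15, 2220: 366 days (Feb 29, 2220 is in that span).
Jun 15, 2220 → Jun 15, 2221: 365 days.
Jun 15, 2221 → Jun 15, 2222: 365 days.
Jun 15, 2222 → Jun 15, 2223: 365 days.
Jun 15, 2223 → Jun 15, 2224: 366 days (Feb 29, 2224 is in that span).
Jun 15, 2224 → Jun 15, 2225: 365 days.
Jun 15, 2225 → Jun 15, 2226: 365 days.
Jun 15, 2226 → Jun 15, 2227: 365 days.
Jun 15, 2227 → Jun 15, 2228: 366 days (Feb 29, 2228 is in that span).
Jun 15, 2228 → Jul 15, 2228: 30 days (June has 30).
Jul 15, 2228 → Aug 15, 2228: 31 days (July has 31).
Aug 15, 2228 → Sep 15, 2228: 31 days (August has 31).
Sep 15, 2228 → Oct 15, 2228: 30 days (September has 30).
Oct 15, 2228 → Nov 15, 2228: 31 days (October has 31).
Nov 15, 2228 → Nov 20, 2228: 5 days.
Total: 7098 days.

7098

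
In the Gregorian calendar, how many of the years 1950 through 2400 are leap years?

Multiples of 4 in [1950,2400]: 113.
Of those, multiples of 100: 5 (not leap unless ÷400).
Multiples of 400: 2.
Leap years = 113 − 5 + 2 = 110.

110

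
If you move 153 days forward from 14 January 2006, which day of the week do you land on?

Friday

Jan 14, 2006 is a Saturday.
153 mod 7 = 6, so 153 days after a Saturday is Saturday + 6 = Friday.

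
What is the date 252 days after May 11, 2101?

May has 31 days: +21 → Jun 1, 2101 (231 left).
Jun has 30 days: +30 → Jul 1, 2101 (201 left).
Jul has 31 days: +31 → Aug 1, 2101 (170 left).
Aug has 31 days: +31 → Sep 1, 2101 (139 left).
Sep has 30 days: +30 → Oct 1, 2101 (109 left).
Oct has 31 days: +31 → Nov 1, 2101 (78 left).
Nov has 30 days: +30 → Dec 1, 2101 (48 left).
Dec has 31 days: +31 → Jan 1, 2102 (17 left).
+17 → Jan 18, 2102.

January 18, 2102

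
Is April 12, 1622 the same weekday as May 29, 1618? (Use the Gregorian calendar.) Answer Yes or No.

Yes

From May 29, 1618 to Apr 12, 1622 is 1414 days.
1414 mod 7 = 0, so they are the same weekday.
(May 29, 1618 is a Tuesday; Apr 12, 1622 is a Tuesday.)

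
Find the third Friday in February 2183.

February 1, 2183 is a Saturday.
The first Friday is therefore February 7 (6 days later).
The third Friday is 7 + 2×7 = February 21.

February 21, 2183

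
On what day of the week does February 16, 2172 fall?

Sunday

Doomsday rule: the anchor day for the 2100s is Sunday. For year 72: 72÷12 = 6 r 0, and 0÷4 = 0, so 6+0+0 = 6.
Sunday + 6 ≡ Saturday — that's 2172's doomsday.
In February the doomsday date is Feb 29 (2172 is a leap year (divisible by 4)).
Feb 16 is 13 days before Feb 29; 13 mod 7 = 6, so Saturday − 6 = Sunday.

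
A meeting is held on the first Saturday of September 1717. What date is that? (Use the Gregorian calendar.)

September 1, 1717 is a Wednesday.
The first Saturday is therefore September 4 (3 days later).

September 4, 1717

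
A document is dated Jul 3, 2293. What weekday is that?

Doomsday rule: the anchor day for the 2200s is Friday. For year 93: 93÷12 = 7 r 9, and 9÷4 = 2, so 7+9+2 = 18.
Friday + 18 ≡ Tuesday — that's 2293's doomsday.
In July the doomsday date is Jul 11.
Jul 3 is 8 days before Jul 11; 8 mod 7 = 1, so Tuesday − 1 = Monday.

Monday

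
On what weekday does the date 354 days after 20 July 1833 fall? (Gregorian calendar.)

Wednesday

Jul 20, 1833 is a Saturday.
354 mod 7 = 4, so 354 days after a Saturday is Saturday + 4 = Wednesday.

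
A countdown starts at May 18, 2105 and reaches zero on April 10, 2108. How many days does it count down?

1058

May 18, 2105 → May 18, 2106: 365 days.
May 18, 2106 → May 18, 2107: 365 days.
May 18, 2107 → Jun 18, 2107: 31 days (May has 31).
Jun 18, 2107 → Jul 18, 2107: 30 days (June has 30).
Jul 18, 2107 → Aug 18, 2107: 31 days (July has 31).
Aug 18, 2107 → Sep 18, 2107: 31 days (August has 31).
Sep 18, 2107 → Oct 18, 2107: 30 days (September has 30).
Oct 18, 2107 → Nov 18, 2107: 31 days (October has 31).
Nov 18, 2107 → Dec 18, 2107: 30 days (November has 30).
Dec 18, 2107 → Jan 18, 2108: 31 days (December has 31).
Jan 18, 2108 → Feb 18, 2108: 31 days (January has 31).
Feb 18, 2108 → Mar 18, 2108: 29 days (February has 29).
Mar 18, 2108 → Apr 10, 2108: 23 days.
Total: 1058 days.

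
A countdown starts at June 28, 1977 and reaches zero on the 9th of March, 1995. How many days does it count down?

6463

Jun 28, 1977 → Jun 28, 1978: 365 days.
Jun 28, 1978 → Jun 28, 1979: 365 days.
Jun 28, 1979 → Jun 28, 1980: 366 days (Feb 29, 1980 is in that span).
Jun 28, 1980 → Jun 28, 1981: 365 days.
Jun 28, 1981 → Jun 28, 1982: 365 days.
Jun 28, 1982 → Jun 28, 1983: 365 days.
Jun 28, 1983 → Jun 28, 1984: 366 days (Feb 29, 1984 is in that span).
Jun 28, 1984 → Jun 28, 1985: 365 days.
Jun 28, 1985 → Jun 28, 1986: 365 days.
Jun 28, 1986 → Jun 28, 1987: 365 days.
Jun 28, 1987 → Jun 28, 1988: 366 days (Feb 29, 1988 is in that span).
Jun 28, 1988 → Jun 28, 1989: 365 days.
Jun 28, 1989 → Jun 28, 1990: 365 days.
Jun 28, 1990 → Jun 28, 1991: 365 days.
Jun 28, 1991 → Jun 28, 1992: 366 days (Feb 29, 1992 is in that span).
Jun 28, 1992 → Jun 28, 1993: 365 days.
Jun 28, 1993 → Jun 28, 1994: 365 days.
Jun 28, 1994 → Jul 28, 1994: 30 days (June has 30).
Jul 28, 1994 → Aug 28, 1994: 31 days (July has 31).
Aug 28, 1994 → Sep 28, 1994: 31 days (August has 31).
Sep 28, 1994 → Oct 28, 1994: 30 days (September has 30).
Oct 28, 1994 → Nov 28, 1994: 31 days (October has 31).
Nov 28, 1994 → Dec 28, 1994: 30 days (November has 30).
Dec 28, 1994 → Jan 28, 1995: 31 days (December has 31).
Jan 28, 1995 → Feb 28, 1995: 31 days (January has 31).
Feb 28, 1995 → Mar 9, 1995: 9 days.
Total: 6463 days.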